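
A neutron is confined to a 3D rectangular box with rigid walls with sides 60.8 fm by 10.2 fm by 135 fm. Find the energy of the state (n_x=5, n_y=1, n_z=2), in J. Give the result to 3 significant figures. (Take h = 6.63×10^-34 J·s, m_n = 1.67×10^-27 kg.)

For a 3D rectangular well E = (h²/8m_n)·Σ n_i²/L_i² = (6.63×10^-34)²/(8·1.67×10^-27) · [5²/(60.8 fm)² + 1²/(10.2 fm)² + 2²/(135 fm)²].
Evaluating gives E = 5.46×10^-13 J.

E = 5.46×10^-13 J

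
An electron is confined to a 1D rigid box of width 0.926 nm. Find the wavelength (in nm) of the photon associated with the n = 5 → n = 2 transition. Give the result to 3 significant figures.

E_1 = h²/(8m_eL²) = 7.026×10^-20 J, so ΔE = (5² − 2²)E_1 = 1.475×10^-18 J.
λ = hc/ΔE = (6.626×10^-34·2.998×10^8)/1.475×10^-18 = 1.35×10^-7 m = 135 nm.

λ = 135 nm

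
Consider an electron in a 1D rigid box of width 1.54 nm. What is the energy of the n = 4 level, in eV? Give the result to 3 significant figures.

E_4 = 2.54 eV

For an infinite well E_n = n²h²/(8m_eL²), so E_1 = h²/(8m_eL²) = (6.626×10^-34)²/(8·9.109×10^-31·(1.54×10^-9 m)²) = 2.540×10^-20 J.
Then E_4 = 4²·E_1 = 16·2.540×10^-20 J = 4.064×10^-19 J.
Converting, E_4 = 4.064×10^-19 J / (1.602×10^-19 J/eV) = 2.54 eV.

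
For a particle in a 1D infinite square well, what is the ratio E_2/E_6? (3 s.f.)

0.111

E_n ∝ n², so E_2/E_6 = 2²/6² = 4/36 = 0.111.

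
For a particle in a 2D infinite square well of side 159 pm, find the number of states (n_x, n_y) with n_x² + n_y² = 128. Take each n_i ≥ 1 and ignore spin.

degeneracy = 1

The level has n_x² + n_y² = 128. The ordered positive-integer solutions are (8, 8).
That gives 1 state.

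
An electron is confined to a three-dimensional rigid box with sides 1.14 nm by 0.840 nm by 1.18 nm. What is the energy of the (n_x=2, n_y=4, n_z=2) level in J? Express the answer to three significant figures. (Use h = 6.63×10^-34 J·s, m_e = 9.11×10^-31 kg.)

E = 1.73×10^-18 J

For a 3D rectangular well E = (h²/8m_e)·Σ n_i²/L_i² = (6.63×10^-34)²/(8·9.11×10^-31) · [2²/(1.14 nm)² + 4²/(0.840 nm)² + 2²/(1.18 nm)²].
Evaluating gives E = 1.73×10^-18 J.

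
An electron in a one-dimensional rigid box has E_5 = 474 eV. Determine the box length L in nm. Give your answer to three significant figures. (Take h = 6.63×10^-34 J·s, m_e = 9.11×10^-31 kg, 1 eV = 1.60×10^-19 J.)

From E_n = n²h²/(8m_eL²), L = n·h/√(8m_eE_n).
E_5 = 474 eV = 7.584×10^-17 J, so L = 5·6.63×10^-34/√(8·9.11×10^-31·7.584×10^-17) = 1.41×10^-10 m = 0.141 nm.

L = 0.141 nm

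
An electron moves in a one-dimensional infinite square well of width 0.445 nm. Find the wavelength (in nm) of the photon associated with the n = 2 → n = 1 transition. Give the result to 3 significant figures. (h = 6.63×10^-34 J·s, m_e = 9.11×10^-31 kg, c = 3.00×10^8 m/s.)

E_1 = h²/(8m_eL²) = 3.046×10^-19 J, so ΔE = (2² − 1²)E_1 = 9.138×10^-19 J.
λ = hc/ΔE = (6.63×10^-34·3.00×10^8)/9.138×10^-19 = 2.18×10^-7 m = 218 nm.

λ = 218 nm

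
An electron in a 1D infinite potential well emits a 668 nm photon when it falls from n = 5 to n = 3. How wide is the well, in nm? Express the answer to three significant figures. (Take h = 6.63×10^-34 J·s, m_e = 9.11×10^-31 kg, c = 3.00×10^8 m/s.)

L = 1.80 nm

The photon carries ΔE = hc/λ = 6.63×10^-34·3.00×10^8/6.68×10^-7 m = 2.978×10^-19 J.
Since ΔE = (5² − 3²)E_1, E_1 = 1.861×10^-20 J, and L = h/√(8m_eE_1) = 1.80×10^-9 m = 1.80 nm.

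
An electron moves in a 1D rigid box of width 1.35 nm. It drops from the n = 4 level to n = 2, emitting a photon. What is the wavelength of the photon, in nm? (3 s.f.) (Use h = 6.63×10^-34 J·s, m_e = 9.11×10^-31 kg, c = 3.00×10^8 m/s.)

λ = 501 nm

E_1 = h²/(8m_eL²) = 3.309×10^-20 J, so ΔE = (4² − 2²)E_1 = 3.971×10^-19 J.
λ = hc/ΔE = (6.63×10^-34·3.00×10^8)/3.971×10^-19 = 5.01×10^-7 m = 501 nm.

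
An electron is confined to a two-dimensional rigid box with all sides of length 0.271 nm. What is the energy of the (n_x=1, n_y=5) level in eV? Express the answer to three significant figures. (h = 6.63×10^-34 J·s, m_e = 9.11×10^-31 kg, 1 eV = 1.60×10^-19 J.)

For a 2D rectangular well E = (h²/8m_e)·Σ n_i²/L_i² = (6.63×10^-34)²/(8·9.11×10^-31) · [1²/(0.271 nm)² + 5²/(0.271 nm)²].
Evaluating gives E = 2.135×10^-17 J = 133 eV.

E = 133 eV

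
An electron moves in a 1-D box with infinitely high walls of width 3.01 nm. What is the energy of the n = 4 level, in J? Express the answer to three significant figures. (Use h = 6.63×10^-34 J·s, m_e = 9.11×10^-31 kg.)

For an infinite well E_n = n²h²/(8m_eL²), so E_1 = h²/(8m_eL²) = (6.63×10^-34)²/(8·9.11×10^-31·(3.01×10^-9 m)²) = 6.657×10^-21 J.
Then E_4 = 4²·E_1 = 16·6.657×10^-21 J = 1.07×10^-19 J.

E_4 = 1.07×10^-19 J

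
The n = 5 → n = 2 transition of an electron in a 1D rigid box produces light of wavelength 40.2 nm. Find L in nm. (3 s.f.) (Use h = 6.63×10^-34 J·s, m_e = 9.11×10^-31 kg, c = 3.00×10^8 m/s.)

L = 0.506 nm

The photon carries ΔE = hc/λ = 6.63×10^-34·3.00×10^8/4.02×10^-8 m = 4.948×10^-18 J.
Since ΔE = (5² − 2²)E_1, E_1 = 2.356×10^-19 J, and L = h/√(8m_eE_1) = 5.06×10^-10 m = 0.506 nm.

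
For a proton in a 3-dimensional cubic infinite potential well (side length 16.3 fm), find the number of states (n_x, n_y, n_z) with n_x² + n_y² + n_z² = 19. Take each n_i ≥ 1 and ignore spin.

The level has n_x² + n_y² + n_z² = 19. The ordered positive-integer solutions are (1, 3, 3), (3, 1, 3), (3, 3, 1).
That gives 3 states.

degeneracy = 3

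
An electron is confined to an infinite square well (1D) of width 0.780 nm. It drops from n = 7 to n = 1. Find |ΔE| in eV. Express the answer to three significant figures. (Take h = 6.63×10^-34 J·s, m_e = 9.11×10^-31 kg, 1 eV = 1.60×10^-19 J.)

|ΔE| = 29.7 eV

E_1 = h²/(8m_eL²) = 9.914×10^-20 J.
|ΔE| = |7² − 1²|·E_1 = 48·9.914×10^-20 J = 4.759×10^-18 J = 29.7 eV.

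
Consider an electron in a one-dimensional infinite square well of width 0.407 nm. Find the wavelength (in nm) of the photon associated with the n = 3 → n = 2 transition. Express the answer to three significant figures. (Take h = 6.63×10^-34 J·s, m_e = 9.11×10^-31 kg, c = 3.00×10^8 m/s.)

E_1 = h²/(8m_eL²) = 3.641×10^-19 J, so ΔE = (3² − 2²)E_1 = 1.821×10^-18 J.
λ = hc/ΔE = (6.63×10^-34·3.00×10^8)/1.821×10^-18 = 1.09×10^-7 m = 109 nm.

λ = 109 nm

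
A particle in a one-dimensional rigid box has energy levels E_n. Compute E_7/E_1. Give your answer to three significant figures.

49.0

E_n ∝ n², so E_7/E_1 = 7²/1² = 49/1 = 49.0.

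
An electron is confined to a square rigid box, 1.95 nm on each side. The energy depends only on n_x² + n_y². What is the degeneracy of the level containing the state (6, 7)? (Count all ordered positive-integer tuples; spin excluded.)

degeneracy = 4

The level has n_x² + n_y² = 85. The ordered positive-integer solutions are (2, 9), (6, 7), (7, 6), (9, 2).
That gives 4 states.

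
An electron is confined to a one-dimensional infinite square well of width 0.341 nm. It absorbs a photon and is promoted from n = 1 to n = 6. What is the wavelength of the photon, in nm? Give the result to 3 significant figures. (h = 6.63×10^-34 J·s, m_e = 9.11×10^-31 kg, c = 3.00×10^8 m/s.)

E_1 = h²/(8m_eL²) = 5.187×10^-19 J, so ΔE = (6² − 1²)E_1 = 1.815×10^-17 J.
λ = hc/ΔE = (6.63×10^-34·3.00×10^8)/1.815×10^-17 = 1.10×10^-8 m = 11.0 nm.

λ = 11.0 nm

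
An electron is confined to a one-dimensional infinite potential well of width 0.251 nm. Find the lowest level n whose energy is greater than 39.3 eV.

E_1 = h²/(8m_eL²) = 9.563×10^-19 J = 5.969 eV.
Need n² > 39.3/5.969 = 6.584, i.e. n > 2.566.
The smallest integer satisfying this is n = 3.

n = 3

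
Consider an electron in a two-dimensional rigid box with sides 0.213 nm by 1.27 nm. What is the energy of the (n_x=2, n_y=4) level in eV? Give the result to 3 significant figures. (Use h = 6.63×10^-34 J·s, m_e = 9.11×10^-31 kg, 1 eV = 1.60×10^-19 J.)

For a 2D rectangular well E = (h²/8m_e)·Σ n_i²/L_i² = (6.63×10^-34)²/(8·9.11×10^-31) · [2²/(0.213 nm)² + 4²/(1.27 nm)²].
Evaluating gives E = 5.916×10^-18 J = 37.0 eV.

E = 37.0 eV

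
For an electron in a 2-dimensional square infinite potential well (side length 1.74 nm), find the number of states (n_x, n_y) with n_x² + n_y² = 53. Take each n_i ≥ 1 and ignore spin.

The level has n_x² + n_y² = 53. The ordered positive-integer solutions are (2, 7), (7, 2).
That gives 2 states.

degeneracy = 2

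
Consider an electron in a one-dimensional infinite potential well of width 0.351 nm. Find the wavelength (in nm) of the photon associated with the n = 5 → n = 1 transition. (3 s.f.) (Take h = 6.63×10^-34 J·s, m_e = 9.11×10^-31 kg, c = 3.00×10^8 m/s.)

E_1 = h²/(8m_eL²) = 4.896×10^-19 J, so ΔE = (5² − 1²)E_1 = 1.175×10^-17 J.
λ = hc/ΔE = (6.63×10^-34·3.00×10^8)/1.175×10^-17 = 1.69×10^-8 m = 16.9 nm.

λ = 16.9 nm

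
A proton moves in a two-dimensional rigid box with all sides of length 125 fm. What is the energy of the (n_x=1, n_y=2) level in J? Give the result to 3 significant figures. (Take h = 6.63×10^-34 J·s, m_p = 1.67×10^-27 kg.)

For a 2D rectangular well E = (h²/8m_p)·Σ n_i²/L_i² = (6.63×10^-34)²/(8·1.67×10^-27) · [1²/(125 fm)² + 2²/(125 fm)²].
Evaluating gives E = 1.05×10^-14 J.

E = 1.05×10^-14 J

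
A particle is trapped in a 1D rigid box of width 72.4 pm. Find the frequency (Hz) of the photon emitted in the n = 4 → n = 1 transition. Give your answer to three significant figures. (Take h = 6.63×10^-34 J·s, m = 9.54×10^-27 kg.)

f = 2.49×10^13 Hz

E_1 = h²/(8mL²) = 1.099×10^-21 J and ΔE = (4² − 1²)E_1 = 1.648×10^-20 J.
f = ΔE/h = 1.648×10^-20/6.63×10^-34 = 2.49×10^13 Hz.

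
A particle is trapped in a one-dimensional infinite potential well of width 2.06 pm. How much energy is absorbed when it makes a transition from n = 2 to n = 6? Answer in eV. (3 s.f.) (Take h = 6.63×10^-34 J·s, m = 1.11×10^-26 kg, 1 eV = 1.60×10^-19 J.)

E_1 = h²/(8mL²) = 1.166×10^-18 J.
|ΔE| = |2² − 6²|·E_1 = 32·1.166×10^-18 J = 3.731×10^-17 J = 233 eV.

|ΔE| = 233 eV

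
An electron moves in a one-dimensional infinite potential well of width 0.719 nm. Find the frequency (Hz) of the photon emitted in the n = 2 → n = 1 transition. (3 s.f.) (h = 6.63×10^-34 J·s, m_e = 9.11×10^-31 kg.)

f = 5.28×10^14 Hz

E_1 = h²/(8m_eL²) = 1.167×10^-19 J and ΔE = (2² − 1²)E_1 = 3.501×10^-19 J.
f = ΔE/h = 3.501×10^-19/6.63×10^-34 = 5.28×10^14 Hz.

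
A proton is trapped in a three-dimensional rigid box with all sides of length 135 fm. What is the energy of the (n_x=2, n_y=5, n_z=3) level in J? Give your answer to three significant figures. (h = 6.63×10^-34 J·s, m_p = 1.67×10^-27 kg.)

E = 6.86×10^-14 J

For a 3D rectangular well E = (h²/8m_p)·Σ n_i²/L_i² = (6.63×10^-34)²/(8·1.67×10^-27) · [2²/(135 fm)² + 5²/(135 fm)² + 3²/(135 fm)²].
Evaluating gives E = 6.86×10^-14 J.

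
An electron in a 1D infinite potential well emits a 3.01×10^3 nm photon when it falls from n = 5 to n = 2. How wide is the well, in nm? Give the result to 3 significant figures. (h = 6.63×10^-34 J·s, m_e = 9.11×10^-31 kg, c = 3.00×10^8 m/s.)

The photon carries ΔE = hc/λ = 6.63×10^-34·3.00×10^8/3.01×10^-6 m = 6.608×10^-20 J.
Since ΔE = (5² − 2²)E_1, E_1 = 3.147×10^-21 J, and L = h/√(8m_eE_1) = 4.38×10^-9 m = 4.38 nm.

L = 4.38 nm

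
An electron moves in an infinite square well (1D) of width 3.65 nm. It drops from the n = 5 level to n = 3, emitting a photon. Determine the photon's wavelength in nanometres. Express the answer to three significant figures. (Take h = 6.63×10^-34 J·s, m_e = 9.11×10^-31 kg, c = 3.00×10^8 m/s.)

E_1 = h²/(8m_eL²) = 4.527×10^-21 J, so ΔE = (5² − 3²)E_1 = 7.243×10^-20 J.
λ = hc/ΔE = (6.63×10^-34·3.00×10^8)/7.243×10^-20 = 2.75×10^-6 m = 2.75×10^3 nm.

λ = 2.75×10^3 nm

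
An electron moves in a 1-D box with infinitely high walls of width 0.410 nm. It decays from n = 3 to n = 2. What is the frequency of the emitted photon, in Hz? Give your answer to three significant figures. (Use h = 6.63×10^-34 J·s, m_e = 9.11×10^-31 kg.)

E_1 = h²/(8m_eL²) = 3.588×10^-19 J and ΔE = (3² − 2²)E_1 = 1.794×10^-18 J.
f = ΔE/h = 1.794×10^-18/6.63×10^-34 = 2.71×10^15 Hz.

f = 2.71×10^15 Hz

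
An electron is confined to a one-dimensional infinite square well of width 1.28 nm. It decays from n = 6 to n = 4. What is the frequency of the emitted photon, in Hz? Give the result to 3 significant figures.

E_1 = h²/(8m_eL²) = 3.677×10^-20 J and ΔE = (6² − 4²)E_1 = 7.354×10^-19 J.
f = ΔE/h = 7.354×10^-19/6.626×10^-34 = 1.11×10^15 Hz.

f = 1.11×10^15 Hz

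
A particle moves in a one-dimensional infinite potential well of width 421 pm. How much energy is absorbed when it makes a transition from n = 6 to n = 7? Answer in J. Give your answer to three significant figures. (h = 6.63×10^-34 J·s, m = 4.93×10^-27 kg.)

|ΔE| = 8.17×10^-22 J

E_1 = h²/(8mL²) = 6.288×10^-23 J.
|ΔE| = |6² − 7²|·E_1 = 13·6.288×10^-23 J = 8.17×10^-22 J.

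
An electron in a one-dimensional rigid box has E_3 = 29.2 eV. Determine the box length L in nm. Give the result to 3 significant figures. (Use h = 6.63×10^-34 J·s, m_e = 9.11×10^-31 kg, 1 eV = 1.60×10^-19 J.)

From E_n = n²h²/(8m_eL²), L = n·h/√(8m_eE_n).
E_3 = 29.2 eV = 4.672×10^-18 J, so L = 3·6.63×10^-34/√(8·9.11×10^-31·4.672×10^-18) = 3.41×10^-10 m = 0.341 nm.

L = 0.341 nm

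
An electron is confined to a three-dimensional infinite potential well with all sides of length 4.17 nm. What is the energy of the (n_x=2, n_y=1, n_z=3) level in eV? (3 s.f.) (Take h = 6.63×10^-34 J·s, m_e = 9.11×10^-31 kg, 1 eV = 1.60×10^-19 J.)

For a 3D rectangular well E = (h²/8m_e)·Σ n_i²/L_i² = (6.63×10^-34)²/(8·9.11×10^-31) · [2²/(4.17 nm)² + 1²/(4.17 nm)² + 3²/(4.17 nm)²].
Evaluating gives E = 4.856×10^-20 J = 0.303 eV.

E = 0.303 eV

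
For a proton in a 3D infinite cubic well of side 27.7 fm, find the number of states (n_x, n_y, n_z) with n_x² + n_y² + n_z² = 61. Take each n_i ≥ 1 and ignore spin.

degeneracy = 6

The level has n_x² + n_y² + n_z² = 61. The ordered positive-integer solutions are (3, 4, 6), (3, 6, 4), (4, 3, 6), (4, 6, 3), (6, 3, 4), (6, 4, 3).
That gives 6 states.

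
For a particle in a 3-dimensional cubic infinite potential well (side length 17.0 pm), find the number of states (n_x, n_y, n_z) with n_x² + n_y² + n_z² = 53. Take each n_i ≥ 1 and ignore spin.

The level has n_x² + n_y² + n_z² = 53. The ordered positive-integer solutions are (1, 4, 6), (1, 6, 4), (4, 1, 6), (4, 6, 1), (6, 1, 4), (6, 4, 1).
That gives 6 states.

degeneracy = 6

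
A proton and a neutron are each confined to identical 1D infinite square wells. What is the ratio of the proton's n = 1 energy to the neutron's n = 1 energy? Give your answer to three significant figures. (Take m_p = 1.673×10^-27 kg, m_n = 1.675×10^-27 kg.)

E_n ∝ 1/m at fixed n and L, so the ratio is m_n/m_p = 1.675×10^-27/1.673×10^-27 = 1.00.

1.00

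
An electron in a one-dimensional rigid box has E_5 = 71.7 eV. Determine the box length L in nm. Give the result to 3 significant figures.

L = 0.362 nm

From E_n = n²h²/(8m_eL²), L = n·h/√(8m_eE_n).
E_5 = 71.7 eV = 1.149×10^-17 J, so L = 5·6.626×10^-34/√(8·9.109×10^-31·1.149×10^-17) = 3.62×10^-10 m = 0.362 nm.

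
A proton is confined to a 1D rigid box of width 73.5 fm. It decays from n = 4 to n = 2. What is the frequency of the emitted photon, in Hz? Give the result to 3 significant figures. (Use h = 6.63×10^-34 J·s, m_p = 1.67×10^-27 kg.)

E_1 = h²/(8m_pL²) = 6.090×10^-15 J and ΔE = (4² − 2²)E_1 = 7.308×10^-14 J.
f = ΔE/h = 7.308×10^-14/6.63×10^-34 = 1.10×10^20 Hz.

f = 1.10×10^20 Hz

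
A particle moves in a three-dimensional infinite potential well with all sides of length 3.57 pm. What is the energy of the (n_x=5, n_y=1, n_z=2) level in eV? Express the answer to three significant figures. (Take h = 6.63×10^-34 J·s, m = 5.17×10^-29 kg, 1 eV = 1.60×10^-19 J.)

E = 1.56×10^4 eV

For a 3D rectangular well E = (h²/8m)·Σ n_i²/L_i² = (6.63×10^-34)²/(8·5.17×10^-29) · [5²/(3.57 pm)² + 1²/(3.57 pm)² + 2²/(3.57 pm)²].
Evaluating gives E = 2.502×10^-15 J = 1.56×10^4 eV.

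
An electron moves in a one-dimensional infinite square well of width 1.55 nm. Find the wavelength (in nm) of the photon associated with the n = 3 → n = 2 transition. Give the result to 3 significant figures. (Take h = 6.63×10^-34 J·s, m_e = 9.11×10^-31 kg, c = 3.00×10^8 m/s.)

λ = 1.58×10^3 nm

E_1 = h²/(8m_eL²) = 2.510×10^-20 J, so ΔE = (3² − 2²)E_1 = 1.255×10^-19 J.
λ = hc/ΔE = (6.63×10^-34·3.00×10^8)/1.255×10^-19 = 1.58×10^-6 m = 1.58×10^3 nm.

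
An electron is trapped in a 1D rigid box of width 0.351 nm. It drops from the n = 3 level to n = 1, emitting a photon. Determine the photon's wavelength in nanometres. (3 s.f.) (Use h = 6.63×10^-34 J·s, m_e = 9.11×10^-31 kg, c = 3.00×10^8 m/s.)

E_1 = h²/(8m_eL²) = 4.896×10^-19 J, so ΔE = (3² − 1²)E_1 = 3.917×10^-18 J.
λ = hc/ΔE = (6.63×10^-34·3.00×10^8)/3.917×10^-18 = 5.08×10^-8 m = 50.8 nm.

λ = 50.8 nm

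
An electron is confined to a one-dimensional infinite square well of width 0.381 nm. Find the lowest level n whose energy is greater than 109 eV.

n = 7

E_1 = h²/(8m_eL²) = 4.150×10^-19 J = 2.591 eV.
Need n² > 109/2.591 = 42.07, i.e. n > 6.486.
The smallest integer satisfying this is n = 7.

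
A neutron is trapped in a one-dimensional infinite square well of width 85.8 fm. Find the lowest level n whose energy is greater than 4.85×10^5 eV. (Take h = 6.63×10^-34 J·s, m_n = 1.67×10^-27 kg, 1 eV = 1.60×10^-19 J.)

E_1 = h²/(8m_nL²) = 4.469×10^-15 J = 2.793×10^4 eV.
Need n² > 4.85×10^5/2.793×10^4 = 17.36, i.e. n > 4.167.
The smallest integer satisfying this is n = 5.

n = 5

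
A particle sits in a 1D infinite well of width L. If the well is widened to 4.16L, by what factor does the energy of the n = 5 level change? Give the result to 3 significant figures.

E_n ∝ 1/L², so the energy scales by 1/4.16² = 0.0578.

0.0578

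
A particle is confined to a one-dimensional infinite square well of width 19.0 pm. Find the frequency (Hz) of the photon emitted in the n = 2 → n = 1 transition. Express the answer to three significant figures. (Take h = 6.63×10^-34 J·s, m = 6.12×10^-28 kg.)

f = 1.13×10^15 Hz

E_1 = h²/(8mL²) = 2.487×10^-19 J and ΔE = (2² − 1²)E_1 = 7.461×10^-19 J.
f = ΔE/h = 7.461×10^-19/6.63×10^-34 = 1.13×10^15 Hz.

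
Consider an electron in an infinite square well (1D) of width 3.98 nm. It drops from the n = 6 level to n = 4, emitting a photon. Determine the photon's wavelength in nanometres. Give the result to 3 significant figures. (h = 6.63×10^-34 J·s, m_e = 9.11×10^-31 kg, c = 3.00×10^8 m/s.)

E_1 = h²/(8m_eL²) = 3.808×10^-21 J, so ΔE = (6² − 4²)E_1 = 7.616×10^-20 J.
λ = hc/ΔE = (6.63×10^-34·3.00×10^8)/7.616×10^-20 = 2.61×10^-6 m = 2.61×10^3 nm.

λ = 2.61×10^3 nm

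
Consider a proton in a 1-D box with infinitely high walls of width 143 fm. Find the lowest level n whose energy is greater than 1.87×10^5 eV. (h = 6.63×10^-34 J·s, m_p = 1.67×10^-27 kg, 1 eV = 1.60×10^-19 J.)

n = 5

E_1 = h²/(8m_pL²) = 1.609×10^-15 J = 1.006×10^4 eV.
Need n² > 1.87×10^5/1.006×10^4 = 18.59, i.e. n > 4.312.
The smallest integer satisfying this is n = 5.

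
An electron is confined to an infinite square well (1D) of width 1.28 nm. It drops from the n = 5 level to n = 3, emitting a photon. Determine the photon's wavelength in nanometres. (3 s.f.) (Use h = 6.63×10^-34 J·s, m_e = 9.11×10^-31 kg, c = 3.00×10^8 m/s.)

λ = 338 nm

E_1 = h²/(8m_eL²) = 3.681×10^-20 J, so ΔE = (5² − 3²)E_1 = 5.890×10^-19 J.
λ = hc/ΔE = (6.63×10^-34·3.00×10^8)/5.890×10^-19 = 3.38×10^-7 m = 338 nm.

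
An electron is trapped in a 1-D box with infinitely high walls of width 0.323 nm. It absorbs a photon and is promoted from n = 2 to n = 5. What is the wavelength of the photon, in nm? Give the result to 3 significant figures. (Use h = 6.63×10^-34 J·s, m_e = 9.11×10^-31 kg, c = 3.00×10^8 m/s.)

λ = 16.4 nm

E_1 = h²/(8m_eL²) = 5.781×10^-19 J, so ΔE = (5² − 2²)E_1 = 1.214×10^-17 J.
λ = hc/ΔE = (6.63×10^-34·3.00×10^8)/1.214×10^-17 = 1.64×10^-8 m = 16.4 nm.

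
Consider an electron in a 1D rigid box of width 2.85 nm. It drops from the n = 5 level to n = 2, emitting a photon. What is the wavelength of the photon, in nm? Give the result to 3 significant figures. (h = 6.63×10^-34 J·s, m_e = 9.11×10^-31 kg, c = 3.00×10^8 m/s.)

E_1 = h²/(8m_eL²) = 7.426×10^-21 J, so ΔE = (5² − 2²)E_1 = 1.559×10^-19 J.
λ = hc/ΔE = (6.63×10^-34·3.00×10^8)/1.559×10^-19 = 1.28×10^-6 m = 1.28×10^3 nm.

λ = 1.28×10^3 nm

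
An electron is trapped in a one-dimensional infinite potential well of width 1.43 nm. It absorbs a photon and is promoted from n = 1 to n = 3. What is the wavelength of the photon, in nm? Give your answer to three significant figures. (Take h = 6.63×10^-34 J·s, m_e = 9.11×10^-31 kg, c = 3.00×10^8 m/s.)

λ = 843 nm

E_1 = h²/(8m_eL²) = 2.949×10^-20 J, so ΔE = (3² − 1²)E_1 = 2.359×10^-19 J.
λ = hc/ΔE = (6.63×10^-34·3.00×10^8)/2.359×10^-19 = 8.43×10^-7 m = 843 nm.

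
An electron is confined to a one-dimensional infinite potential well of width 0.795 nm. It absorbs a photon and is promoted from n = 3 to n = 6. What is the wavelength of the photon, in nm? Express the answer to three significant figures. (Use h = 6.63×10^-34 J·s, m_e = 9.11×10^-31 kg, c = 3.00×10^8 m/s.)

E_1 = h²/(8m_eL²) = 9.543×10^-20 J, so ΔE = (6² − 3²)E_1 = 2.577×10^-18 J.
λ = hc/ΔE = (6.63×10^-34·3.00×10^8)/2.577×10^-18 = 7.72×10^-8 m = 77.2 nm.

λ = 77.2 nm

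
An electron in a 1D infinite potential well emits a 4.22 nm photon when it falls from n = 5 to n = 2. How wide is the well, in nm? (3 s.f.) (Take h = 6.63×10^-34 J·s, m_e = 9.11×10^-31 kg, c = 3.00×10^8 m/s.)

The photon carries ΔE = hc/λ = 6.63×10^-34·3.00×10^8/4.22×10^-9 m = 4.713×10^-17 J.
Since ΔE = (5² − 2²)E_1, E_1 = 2.244×10^-18 J, and L = h/√(8m_eE_1) = 1.64×10^-10 m = 0.164 nm.

L = 0.164 nm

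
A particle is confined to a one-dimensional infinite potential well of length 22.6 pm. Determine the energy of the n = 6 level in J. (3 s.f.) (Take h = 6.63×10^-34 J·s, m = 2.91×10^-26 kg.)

For an infinite well E_n = n²h²/(8mL²), so E_1 = h²/(8mL²) = (6.63×10^-34)²/(8·2.91×10^-26·(2.26×10^-11 m)²) = 3.697×10^-21 J.
Then E_6 = 6²·E_1 = 36·3.697×10^-21 J = 1.33×10^-19 J.

E_6 = 1.33×10^-19 J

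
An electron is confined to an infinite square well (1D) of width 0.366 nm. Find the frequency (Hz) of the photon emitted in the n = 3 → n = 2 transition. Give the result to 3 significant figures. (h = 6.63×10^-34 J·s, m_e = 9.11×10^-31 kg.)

E_1 = h²/(8m_eL²) = 4.503×10^-19 J and ΔE = (3² − 2²)E_1 = 2.251×10^-18 J.
f = ΔE/h = 2.251×10^-18/6.63×10^-34 = 3.40×10^15 Hz.

f = 3.40×10^15 Hz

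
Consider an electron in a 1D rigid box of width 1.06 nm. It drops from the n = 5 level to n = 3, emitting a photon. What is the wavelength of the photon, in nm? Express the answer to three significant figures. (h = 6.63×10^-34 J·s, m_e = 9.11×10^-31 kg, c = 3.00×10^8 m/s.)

λ = 232 nm

E_1 = h²/(8m_eL²) = 5.368×10^-20 J, so ΔE = (5² − 3²)E_1 = 8.589×10^-19 J.
λ = hc/ΔE = (6.63×10^-34·3.00×10^8)/8.589×10^-19 = 2.32×10^-7 m = 232 nm.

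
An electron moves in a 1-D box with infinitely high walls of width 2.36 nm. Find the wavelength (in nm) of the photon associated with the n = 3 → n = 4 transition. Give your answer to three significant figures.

E_1 = h²/(8m_eL²) = 1.082×10^-20 J, so ΔE = (4² − 3²)E_1 = 7.574×10^-20 J.
λ = hc/ΔE = (6.626×10^-34·2.998×10^8)/7.574×10^-20 = 2.62×10^-6 m = 2.62×10^3 nm.

λ = 2.62×10^3 nm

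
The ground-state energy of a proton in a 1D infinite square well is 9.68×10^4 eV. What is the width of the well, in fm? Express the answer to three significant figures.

L = 46.0 fm

From E_n = n²h²/(8m_pL²), L = n·h/√(8m_pE_n).
E_1 = 9.68×10^4 eV = 1.551×10^-14 J, so L = 1·6.626×10^-34/√(8·1.673×10^-27·1.551×10^-14) = 4.60×10^-14 m = 46.0 fm.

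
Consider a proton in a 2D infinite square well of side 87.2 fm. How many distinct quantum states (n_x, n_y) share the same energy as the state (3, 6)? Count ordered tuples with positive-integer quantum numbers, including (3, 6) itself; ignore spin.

The level has n_x² + n_y² = 45. The ordered positive-integer solutions are (3, 6), (6, 3).
That gives 2 states.

degeneracy = 2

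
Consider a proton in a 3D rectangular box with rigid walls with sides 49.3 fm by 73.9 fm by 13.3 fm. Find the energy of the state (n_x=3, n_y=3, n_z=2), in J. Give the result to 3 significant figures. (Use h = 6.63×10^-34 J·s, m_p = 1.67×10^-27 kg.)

For a 3D rectangular well E = (h²/8m_p)·Σ n_i²/L_i² = (6.63×10^-34)²/(8·1.67×10^-27) · [3²/(49.3 fm)² + 3²/(73.9 fm)² + 2²/(13.3 fm)²].
Evaluating gives E = 9.20×10^-13 J.

E = 9.20×10^-13 J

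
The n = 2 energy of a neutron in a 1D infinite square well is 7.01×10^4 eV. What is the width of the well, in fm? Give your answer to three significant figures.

L = 108 fm

From E_n = n²h²/(8m_nL²), L = n·h/√(8m_nE_n).
E_2 = 7.01×10^4 eV = 1.123×10^-14 J, so L = 2·6.626×10^-34/√(8·1.675×10^-27·1.123×10^-14) = 1.08×10^-13 m = 108 fm.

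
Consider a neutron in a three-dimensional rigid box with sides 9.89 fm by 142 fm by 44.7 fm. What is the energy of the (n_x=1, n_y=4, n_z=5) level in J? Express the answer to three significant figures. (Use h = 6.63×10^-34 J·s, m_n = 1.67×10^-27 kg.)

E = 7.74×10^-13 J

For a 3D rectangular well E = (h²/8m_n)·Σ n_i²/L_i² = (6.63×10^-34)²/(8·1.67×10^-27) · [1²/(9.89 fm)² + 4²/(142 fm)² + 5²/(44.7 fm)²].
Evaluating gives E = 7.74×10^-13 J.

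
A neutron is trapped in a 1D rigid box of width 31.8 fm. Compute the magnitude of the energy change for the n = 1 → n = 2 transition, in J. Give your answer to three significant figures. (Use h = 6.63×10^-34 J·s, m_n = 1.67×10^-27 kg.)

E_1 = h²/(8m_nL²) = 3.254×10^-14 J.
|ΔE| = |1² − 2²|·E_1 = 3·3.254×10^-14 J = 9.76×10^-14 J.

|ΔE| = 9.76×10^-14 J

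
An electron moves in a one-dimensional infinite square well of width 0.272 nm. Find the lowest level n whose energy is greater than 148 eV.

n = 6

E_1 = h²/(8m_eL²) = 8.143×10^-19 J = 5.083 eV.
Need n² > 148/5.083 = 29.12, i.e. n > 5.396.
The smallest integer satisfying this is n = 6.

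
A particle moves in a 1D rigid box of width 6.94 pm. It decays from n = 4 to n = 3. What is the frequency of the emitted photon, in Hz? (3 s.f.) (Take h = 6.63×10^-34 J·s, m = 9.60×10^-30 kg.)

E_1 = h²/(8mL²) = 1.188×10^-16 J and ΔE = (4² − 3²)E_1 = 8.316×10^-16 J.
f = ΔE/h = 8.316×10^-16/6.63×10^-34 = 1.25×10^18 Hz.

f = 1.25×10^18 Hz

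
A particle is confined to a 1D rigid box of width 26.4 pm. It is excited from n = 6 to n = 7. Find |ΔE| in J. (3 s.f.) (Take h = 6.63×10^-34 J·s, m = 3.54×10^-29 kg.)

E_1 = h²/(8mL²) = 2.227×10^-18 J.
|ΔE| = |6² − 7²|·E_1 = 13·2.227×10^-18 J = 2.90×10^-17 J.

|ΔE| = 2.90×10^-17 J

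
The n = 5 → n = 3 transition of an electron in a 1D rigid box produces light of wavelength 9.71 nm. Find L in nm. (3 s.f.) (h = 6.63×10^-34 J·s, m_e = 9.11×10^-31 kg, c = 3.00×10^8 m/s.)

The photon carries ΔE = hc/λ = 6.63×10^-34·3.00×10^8/9.71×10^-9 m = 2.048×10^-17 J.
Since ΔE = (5² − 3²)E_1, E_1 = 1.280×10^-18 J, and L = h/√(8m_eE_1) = 2.17×10^-10 m = 0.217 nm.

L = 0.217 nm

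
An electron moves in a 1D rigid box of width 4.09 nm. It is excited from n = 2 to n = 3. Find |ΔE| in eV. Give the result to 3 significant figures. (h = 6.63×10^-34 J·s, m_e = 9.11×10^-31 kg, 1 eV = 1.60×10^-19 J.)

|ΔE| = 0.113 eV

E_1 = h²/(8m_eL²) = 3.606×10^-21 J.
|ΔE| = |2² − 3²|·E_1 = 5·3.606×10^-21 J = 1.803×10^-20 J = 0.113 eV.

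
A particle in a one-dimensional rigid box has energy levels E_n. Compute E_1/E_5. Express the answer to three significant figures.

0.0400

E_n ∝ n², so E_1/E_5 = 1²/5² = 1/25 = 0.0400.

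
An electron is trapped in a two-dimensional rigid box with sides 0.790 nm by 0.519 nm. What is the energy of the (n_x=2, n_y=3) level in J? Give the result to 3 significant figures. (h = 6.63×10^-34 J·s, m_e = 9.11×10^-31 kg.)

E = 2.40×10^-18 J

For a 2D rectangular well E = (h²/8m_e)·Σ n_i²/L_i² = (6.63×10^-34)²/(8·9.11×10^-31) · [2²/(0.790 nm)² + 3²/(0.519 nm)²].
Evaluating gives E = 2.40×10^-18 J.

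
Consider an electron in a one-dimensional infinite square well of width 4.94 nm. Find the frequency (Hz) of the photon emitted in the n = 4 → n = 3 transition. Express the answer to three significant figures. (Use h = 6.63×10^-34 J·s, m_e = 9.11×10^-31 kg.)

f = 2.61×10^13 Hz

E_1 = h²/(8m_eL²) = 2.472×10^-21 J and ΔE = (4² − 3²)E_1 = 1.730×10^-20 J.
f = ΔE/h = 1.730×10^-20/6.63×10^-34 = 2.61×10^13 Hz.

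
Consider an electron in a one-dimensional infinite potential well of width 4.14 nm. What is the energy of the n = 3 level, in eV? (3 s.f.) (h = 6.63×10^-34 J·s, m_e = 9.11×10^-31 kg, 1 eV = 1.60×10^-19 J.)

For an infinite well E_n = n²h²/(8m_eL²), so E_1 = h²/(8m_eL²) = (6.63×10^-34)²/(8·9.11×10^-31·(4.14×10^-9 m)²) = 3.519×10^-21 J.
Then E_3 = 3²·E_1 = 9·3.519×10^-21 J = 3.167×10^-20 J.
Converting, E_3 = 3.167×10^-20 J / (1.60×10^-19 J/eV) = 0.198 eV.

E_3 = 0.198 eV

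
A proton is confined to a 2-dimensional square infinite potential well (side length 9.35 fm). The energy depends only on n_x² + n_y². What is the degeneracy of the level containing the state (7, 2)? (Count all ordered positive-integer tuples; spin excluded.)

degeneracy = 2

The level has n_x² + n_y² = 53. The ordered positive-integer solutions are (2, 7), (7, 2).
That gives 2 states.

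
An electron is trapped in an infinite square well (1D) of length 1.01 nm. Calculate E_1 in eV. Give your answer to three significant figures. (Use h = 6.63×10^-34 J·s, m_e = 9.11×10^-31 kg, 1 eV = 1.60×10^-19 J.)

E_1 = 0.370 eV

For an infinite well E_n = n²h²/(8m_eL²), so E_1 = h²/(8m_eL²) = (6.63×10^-34)²/(8·9.11×10^-31·(1.01×10^-9 m)²) = 5.913×10^-20 J.
Converting, E_1 = 5.913×10^-20 J / (1.60×10^-19 J/eV) = 0.370 eV.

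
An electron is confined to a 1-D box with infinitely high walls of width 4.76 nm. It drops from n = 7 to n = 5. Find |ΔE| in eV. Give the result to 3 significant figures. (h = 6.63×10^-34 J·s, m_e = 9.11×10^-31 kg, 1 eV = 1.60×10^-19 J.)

E_1 = h²/(8m_eL²) = 2.662×10^-21 J.
|ΔE| = |7² − 5²|·E_1 = 24·2.662×10^-21 J = 6.389×10^-20 J = 0.399 eV.

|ΔE| = 0.399 eV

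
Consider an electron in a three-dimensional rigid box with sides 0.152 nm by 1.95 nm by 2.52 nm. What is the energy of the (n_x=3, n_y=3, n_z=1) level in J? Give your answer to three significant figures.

For a 3D rectangular well E = (h²/8m_e)·Σ n_i²/L_i² = (6.626×10^-34)²/(8·9.109×10^-31) · [3²/(0.152 nm)² + 3²/(1.95 nm)² + 1²/(2.52 nm)²].
Evaluating gives E = 2.36×10^-17 J.

E = 2.36×10^-17 J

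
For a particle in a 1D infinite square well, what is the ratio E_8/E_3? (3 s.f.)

7.11

E_n ∝ n², so E_8/E_3 = 8²/3² = 64/9 = 7.11.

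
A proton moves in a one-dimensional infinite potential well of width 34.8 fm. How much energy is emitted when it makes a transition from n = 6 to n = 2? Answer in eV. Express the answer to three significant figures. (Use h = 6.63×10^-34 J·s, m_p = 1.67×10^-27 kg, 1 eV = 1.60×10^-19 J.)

|ΔE| = 5.43×10^6 eV

E_1 = h²/(8m_pL²) = 2.717×10^-14 J.
|ΔE| = |6² − 2²|·E_1 = 32·2.717×10^-14 J = 8.694×10^-13 J = 5.43×10^6 eV.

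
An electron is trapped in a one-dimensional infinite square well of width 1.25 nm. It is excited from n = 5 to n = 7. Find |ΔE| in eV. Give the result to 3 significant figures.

E_1 = h²/(8m_eL²) = 3.856×10^-20 J.
|ΔE| = |5² − 7²|·E_1 = 24·3.856×10^-20 J = 9.254×10^-19 J = 5.78 eV.

|ΔE| = 5.78 eV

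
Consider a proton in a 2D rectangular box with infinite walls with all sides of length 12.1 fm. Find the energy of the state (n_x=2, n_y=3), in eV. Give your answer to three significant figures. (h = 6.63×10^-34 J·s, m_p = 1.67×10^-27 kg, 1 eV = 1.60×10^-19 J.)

E = 1.83×10^7 eV

For a 2D rectangular well E = (h²/8m_p)·Σ n_i²/L_i² = (6.63×10^-34)²/(8·1.67×10^-27) · [2²/(12.1 fm)² + 3²/(12.1 fm)²].
Evaluating gives E = 2.921×10^-12 J = 1.83×10^7 eV.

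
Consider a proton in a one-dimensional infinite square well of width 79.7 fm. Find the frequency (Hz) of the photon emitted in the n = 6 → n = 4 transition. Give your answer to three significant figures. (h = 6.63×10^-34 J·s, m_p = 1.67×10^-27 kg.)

f = 1.56×10^20 Hz

E_1 = h²/(8m_pL²) = 5.180×10^-15 J and ΔE = (6² − 4²)E_1 = 1.036×10^-13 J.
f = ΔE/h = 1.036×10^-13/6.63×10^-34 = 1.56×10^20 Hz.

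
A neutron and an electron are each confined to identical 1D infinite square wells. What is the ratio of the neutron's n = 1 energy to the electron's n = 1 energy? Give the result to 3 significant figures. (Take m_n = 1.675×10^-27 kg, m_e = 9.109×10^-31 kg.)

5.44×10^-4

E_n ∝ 1/m at fixed n and L, so the ratio is m_e/m_n = 9.109×10^-31/1.675×10^-27 = 5.44×10^-4.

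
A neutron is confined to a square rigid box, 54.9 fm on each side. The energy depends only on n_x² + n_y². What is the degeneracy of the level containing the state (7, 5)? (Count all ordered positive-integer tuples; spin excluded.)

degeneracy = 2

The level has n_x² + n_y² = 74. The ordered positive-integer solutions are (5, 7), (7, 5).
That gives 2 states.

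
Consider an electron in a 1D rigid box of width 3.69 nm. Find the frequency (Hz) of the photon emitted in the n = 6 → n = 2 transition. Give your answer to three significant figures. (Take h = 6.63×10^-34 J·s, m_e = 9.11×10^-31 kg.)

E_1 = h²/(8m_eL²) = 4.430×10^-21 J and ΔE = (6² − 2²)E_1 = 1.418×10^-19 J.
f = ΔE/h = 1.418×10^-19/6.63×10^-34 = 2.14×10^14 Hz.

f = 2.14×10^14 Hz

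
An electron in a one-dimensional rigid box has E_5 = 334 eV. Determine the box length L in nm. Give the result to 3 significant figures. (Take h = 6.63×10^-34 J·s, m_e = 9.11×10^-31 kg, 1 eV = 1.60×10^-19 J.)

L = 0.168 nm

From E_n = n²h²/(8m_eL²), L = n·h/√(8m_eE_n).
E_5 = 334 eV = 5.344×10^-17 J, so L = 5·6.63×10^-34/√(8·9.11×10^-31·5.344×10^-17) = 1.68×10^-10 m = 0.168 nm.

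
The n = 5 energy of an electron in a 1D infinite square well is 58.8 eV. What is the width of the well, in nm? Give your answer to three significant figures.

L = 0.400 nm

From E_n = n²h²/(8m_eL²), L = n·h/√(8m_eE_n).
E_5 = 58.8 eV = 9.420×10^-18 J, so L = 5·6.626×10^-34/√(8·9.109×10^-31·9.420×10^-18) = 4.00×10^-10 m = 0.400 nm.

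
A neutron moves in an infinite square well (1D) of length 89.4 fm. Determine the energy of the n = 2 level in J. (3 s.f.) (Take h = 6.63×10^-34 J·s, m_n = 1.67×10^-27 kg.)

E_2 = 1.65×10^-14 J

For an infinite well E_n = n²h²/(8m_nL²), so E_1 = h²/(8m_nL²) = (6.63×10^-34)²/(8·1.67×10^-27·(8.94×10^-14 m)²) = 4.117×10^-15 J.
Then E_2 = 2²·E_1 = 4·4.117×10^-15 J = 1.65×10^-14 J.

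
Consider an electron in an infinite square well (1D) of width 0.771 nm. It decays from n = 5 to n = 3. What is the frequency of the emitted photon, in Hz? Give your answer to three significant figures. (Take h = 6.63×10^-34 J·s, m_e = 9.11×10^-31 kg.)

E_1 = h²/(8m_eL²) = 1.015×10^-19 J and ΔE = (5² − 3²)E_1 = 1.624×10^-18 J.
f = ΔE/h = 1.624×10^-18/6.63×10^-34 = 2.45×10^15 Hz.

f = 2.45×10^15 Hz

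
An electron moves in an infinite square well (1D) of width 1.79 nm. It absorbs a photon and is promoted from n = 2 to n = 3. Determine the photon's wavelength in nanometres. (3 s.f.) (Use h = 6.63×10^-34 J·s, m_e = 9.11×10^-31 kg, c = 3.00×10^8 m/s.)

E_1 = h²/(8m_eL²) = 1.882×10^-20 J, so ΔE = (3² − 2²)E_1 = 9.410×10^-20 J.
λ = hc/ΔE = (6.63×10^-34·3.00×10^8)/9.410×10^-20 = 2.11×10^-6 m = 2.11×10^3 nm.

λ = 2.11×10^3 nm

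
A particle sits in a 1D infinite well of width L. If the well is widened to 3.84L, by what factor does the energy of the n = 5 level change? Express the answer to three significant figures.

E_n ∝ 1/L², so the energy scales by 1/3.84² = 0.0678.

0.0678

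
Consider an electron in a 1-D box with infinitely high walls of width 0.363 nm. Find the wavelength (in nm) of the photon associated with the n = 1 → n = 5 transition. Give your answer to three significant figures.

λ = 18.1 nm

E_1 = h²/(8m_eL²) = 4.572×10^-19 J, so ΔE = (5² − 1²)E_1 = 1.097×10^-17 J.
λ = hc/ΔE = (6.626×10^-34·2.998×10^8)/1.097×10^-17 = 1.81×10^-8 m = 18.1 nm.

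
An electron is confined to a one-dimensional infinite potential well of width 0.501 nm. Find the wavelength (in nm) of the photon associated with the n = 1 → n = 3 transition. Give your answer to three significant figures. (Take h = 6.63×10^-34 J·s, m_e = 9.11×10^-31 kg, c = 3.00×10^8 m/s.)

λ = 103 nm

E_1 = h²/(8m_eL²) = 2.403×10^-19 J, so ΔE = (3² − 1²)E_1 = 1.922×10^-18 J.
λ = hc/ΔE = (6.63×10^-34·3.00×10^8)/1.922×10^-18 = 1.03×10^-7 m = 103 nm.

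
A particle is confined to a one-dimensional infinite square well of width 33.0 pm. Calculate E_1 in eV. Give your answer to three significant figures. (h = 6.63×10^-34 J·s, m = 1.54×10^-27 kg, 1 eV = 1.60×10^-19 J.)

For an infinite well E_n = n²h²/(8mL²), so E_1 = h²/(8mL²) = (6.63×10^-34)²/(8·1.54×10^-27·(3.30×10^-11 m)²) = 3.276×10^-20 J.
Converting, E_1 = 3.276×10^-20 J / (1.60×10^-19 J/eV) = 0.205 eV.

E_1 = 0.205 eV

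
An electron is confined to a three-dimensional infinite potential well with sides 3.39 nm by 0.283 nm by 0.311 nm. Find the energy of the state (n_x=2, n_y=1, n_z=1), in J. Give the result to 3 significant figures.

E = 1.40×10^-18 J

For a 3D rectangular well E = (h²/8m_e)·Σ n_i²/L_i² = (6.626×10^-34)²/(8·9.109×10^-31) · [2²/(3.39 nm)² + 1²/(0.283 nm)² + 1²/(0.311 nm)²].
Evaluating gives E = 1.40×10^-18 J.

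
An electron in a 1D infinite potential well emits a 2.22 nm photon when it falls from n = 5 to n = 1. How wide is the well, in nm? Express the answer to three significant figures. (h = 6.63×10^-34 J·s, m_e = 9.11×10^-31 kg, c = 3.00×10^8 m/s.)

The photon carries ΔE = hc/λ = 6.63×10^-34·3.00×10^8/2.22×10^-9 m = 8.959×10^-17 J.
Since ΔE = (5² − 1²)E_1, E_1 = 3.733×10^-18 J, and L = h/√(8m_eE_1) = 1.27×10^-10 m = 0.127 nm.

L = 0.127 nm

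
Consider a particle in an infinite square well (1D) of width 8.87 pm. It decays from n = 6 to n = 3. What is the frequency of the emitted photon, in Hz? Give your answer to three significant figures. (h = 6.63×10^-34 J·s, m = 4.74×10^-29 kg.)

E_1 = h²/(8mL²) = 1.473×10^-17 J and ΔE = (6² − 3²)E_1 = 3.977×10^-16 J.
f = ΔE/h = 3.977×10^-16/6.63×10^-34 = 6.00×10^17 Hz.

f = 6.00×10^17 Hz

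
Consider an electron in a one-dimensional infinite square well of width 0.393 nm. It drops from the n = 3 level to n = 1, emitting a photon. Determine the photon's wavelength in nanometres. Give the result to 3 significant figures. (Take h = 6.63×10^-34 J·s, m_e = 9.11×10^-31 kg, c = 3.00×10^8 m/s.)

λ = 63.7 nm

E_1 = h²/(8m_eL²) = 3.905×10^-19 J, so ΔE = (3² − 1²)E_1 = 3.124×10^-18 J.
λ = hc/ΔE = (6.63×10^-34·3.00×10^8)/3.124×10^-18 = 6.37×10^-8 m = 63.7 nm.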